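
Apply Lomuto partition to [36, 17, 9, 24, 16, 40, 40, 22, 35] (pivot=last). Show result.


Elements <= 35 go left of pivot.
Result: [17, 9, 24, 16, 22, 35, 40, 36, 40], pivot at index 5


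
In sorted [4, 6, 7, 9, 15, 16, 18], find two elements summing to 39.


Two pointers: lo=0, hi=6
No pair sums to 39


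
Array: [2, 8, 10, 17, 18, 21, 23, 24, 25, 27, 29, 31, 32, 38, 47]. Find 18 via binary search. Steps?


Search for 18:
[0,14] mid=7 arr[7]=24
[0,6] mid=3 arr[3]=17
[4,6] mid=5 arr[5]=21
[4,4] mid=4 arr[4]=18
Total: 4 comparisons


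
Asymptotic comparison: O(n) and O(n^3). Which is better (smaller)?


linear grows slower than cubic
O(n) is asymptotically smaller; O(n^3) grows faster


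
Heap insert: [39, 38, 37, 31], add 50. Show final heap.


Append 50: [39, 38, 37, 31, 50]
Bubble up: swap idx 4(50) with idx 1(38); swap idx 1(50) with idx 0(39)
Result: [50, 39, 37, 31, 38]


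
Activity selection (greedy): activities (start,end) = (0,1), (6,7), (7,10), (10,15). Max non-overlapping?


Greedy: pick earliest-ending, then skip overlaps.
Selected (4 activities): [(0, 1), (6, 7), (7, 10), (10, 15)]


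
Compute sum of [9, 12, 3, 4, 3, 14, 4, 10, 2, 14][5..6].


Prefix sums: [0, 9, 21, 24, 28, 31, 45, 49, 59, 61, 75]
Sum[5..6] = prefix[7] - prefix[5] = 49 - 31 = 18


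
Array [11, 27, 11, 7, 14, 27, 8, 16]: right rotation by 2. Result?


Right rotate by 2: [8, 16, 11, 27, 11, 7, 14, 27]


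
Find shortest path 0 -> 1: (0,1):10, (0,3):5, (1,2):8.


Dijkstra from 0:
Distances: {0: 0, 1: 10, 2: 18, 3: 5}
Shortest distance to 1 = 10, path = [0, 1]


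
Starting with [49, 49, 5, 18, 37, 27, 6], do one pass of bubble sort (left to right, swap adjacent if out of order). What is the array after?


After one pass: [49, 5, 18, 37, 27, 6, 49]


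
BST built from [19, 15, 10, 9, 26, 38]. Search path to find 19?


BST root = 19
Search for 19: compare at each node
Path: [19]


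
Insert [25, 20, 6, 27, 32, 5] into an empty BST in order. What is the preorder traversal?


Root = 25; build tree by BST insertion.
Preorder traversal: [25, 20, 6, 5, 27, 32]


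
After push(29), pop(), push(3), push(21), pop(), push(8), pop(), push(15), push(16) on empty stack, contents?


push(29) -> [29]
pop() returns 29 -> []
push(3) -> [3]
push(21) -> [3, 21]
pop() returns 21 -> [3]
push(8) -> [3, 8]
pop() returns 8 -> [3]
push(15) -> [3, 15]
push(16) -> [3, 15, 16]
Final stack (bottom to top): [3, 15, 16]


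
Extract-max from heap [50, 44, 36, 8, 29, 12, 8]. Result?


Max = 50
Replace root with last, heapify down
Resulting heap: [44, 29, 36, 8, 8, 12]


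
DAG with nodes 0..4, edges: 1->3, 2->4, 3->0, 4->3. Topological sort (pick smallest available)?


Kahn's algorithm, process smallest node first
Order: [1, 2, 4, 3, 0]


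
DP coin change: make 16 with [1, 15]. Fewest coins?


dp[0]=0; dp[i]=1+min(dp[i-c] for c in coins)
...dp[11]=11, dp[12]=12, dp[13]=13, dp[14]=14, dp[15]=1, dp[16]=2
Minimum coins for 16 = 2


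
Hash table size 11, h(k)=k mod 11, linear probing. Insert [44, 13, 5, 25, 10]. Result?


Insertions: 44->slot 0; 13->slot 2; 5->slot 5; 25->slot 3; 10->slot 10
Table: [44, None, 13, 25, None, 5, None, None, None, None, 10]


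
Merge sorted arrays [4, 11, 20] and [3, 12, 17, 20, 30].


Compare heads, take smaller each step.
Merged: [3, 4, 11, 12, 17, 20, 20, 30]


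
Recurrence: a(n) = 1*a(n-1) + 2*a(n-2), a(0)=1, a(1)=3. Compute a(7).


Build bottom-up:
...a(5)=43, a(6)=85, a(7)=1*85+2*43=171


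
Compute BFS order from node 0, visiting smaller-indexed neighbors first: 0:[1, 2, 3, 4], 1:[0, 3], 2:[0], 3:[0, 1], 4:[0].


BFS queue: start with [0]
Visit order: [0, 1, 2, 3, 4]


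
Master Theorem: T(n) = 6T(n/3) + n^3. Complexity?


a=6, b=3, c=3. log_3(6)=1.631 < c=3. Case 3: O(n^c) = O(n^3)
Complexity: O(n^3)


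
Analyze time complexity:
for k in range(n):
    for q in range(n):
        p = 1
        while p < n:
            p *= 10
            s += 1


Per nesting level: O(n) * O(n) * O(log n) = O(n^2 log n)
Complexity: O(n^2 log n)


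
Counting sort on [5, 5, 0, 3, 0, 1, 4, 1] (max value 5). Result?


Count array: [2, 2, 0, 1, 1, 2]
Reconstruct: [0, 0, 1, 1, 3, 4, 5, 5]


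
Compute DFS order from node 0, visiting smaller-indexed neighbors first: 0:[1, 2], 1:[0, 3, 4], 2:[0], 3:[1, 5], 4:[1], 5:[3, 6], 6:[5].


DFS stack-based: start with [0]
Visit order: [0, 1, 3, 5, 6, 4, 2]


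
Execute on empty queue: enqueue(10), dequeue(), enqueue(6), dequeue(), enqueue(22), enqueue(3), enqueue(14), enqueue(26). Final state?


enqueue(10) -> [10]
dequeue() returns 10 -> []
enqueue(6) -> [6]
dequeue() returns 6 -> []
enqueue(22) -> [22]
enqueue(3) -> [22, 3]
enqueue(14) -> [22, 3, 14]
enqueue(26) -> [22, 3, 14, 26]
Final queue (front to back): [22, 3, 14, 26]


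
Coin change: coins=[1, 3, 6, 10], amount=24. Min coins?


dp[0]=0; dp[i]=1+min(dp[i-c] for c in coins)
...dp[19]=3, dp[20]=2, dp[21]=3, dp[22]=3, dp[23]=3, dp[24]=4
Minimum coins for 24 = 4


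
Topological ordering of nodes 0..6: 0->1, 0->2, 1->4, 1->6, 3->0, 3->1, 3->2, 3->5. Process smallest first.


Kahn's algorithm, process smallest node first
Order: [3, 0, 1, 2, 4, 5, 6]


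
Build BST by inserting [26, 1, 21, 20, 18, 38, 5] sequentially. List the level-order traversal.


Root = 26; build tree by BST insertion.
Level-Order traversal: [26, 1, 38, 21, 20, 18, 5]


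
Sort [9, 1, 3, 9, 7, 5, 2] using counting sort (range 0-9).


Count array: [0, 1, 1, 1, 0, 1, 0, 1, 0, 2]
Reconstruct: [1, 2, 3, 5, 7, 9, 9]


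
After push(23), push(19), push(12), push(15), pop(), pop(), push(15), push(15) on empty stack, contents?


push(23) -> [23]
push(19) -> [23, 19]
push(12) -> [23, 19, 12]
push(15) -> [23, 19, 12, 15]
pop() returns 15 -> [23, 19, 12]
pop() returns 12 -> [23, 19]
push(15) -> [23, 19, 15]
push(15) -> [23, 19, 15, 15]
Final stack (bottom to top): [23, 19, 15, 15]


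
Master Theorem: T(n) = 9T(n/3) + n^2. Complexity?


a=9, b=3, c=2. log_3(9)=2 = c=2. Case 2: O(n^c log n) = O(n^2 log n)
Complexity: O(n^2 log n)


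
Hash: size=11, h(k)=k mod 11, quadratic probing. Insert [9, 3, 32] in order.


Insertions: 9->slot 9; 3->slot 3; 32->slot 10
Table: [None, None, None, 3, None, None, None, None, None, 9, 32]


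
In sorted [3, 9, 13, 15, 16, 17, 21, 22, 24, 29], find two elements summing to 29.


Two pointers: lo=0, hi=9
Found pair: (13, 16) summing to 29


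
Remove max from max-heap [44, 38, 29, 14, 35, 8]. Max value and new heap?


Max = 44
Replace root with last, heapify down
Resulting heap: [38, 35, 29, 14, 8]


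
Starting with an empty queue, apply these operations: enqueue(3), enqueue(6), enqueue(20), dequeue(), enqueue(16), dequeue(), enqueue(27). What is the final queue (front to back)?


enqueue(3) -> [3]
enqueue(6) -> [3, 6]
enqueue(20) -> [3, 6, 20]
dequeue() returns 3 -> [6, 20]
enqueue(16) -> [6, 20, 16]
dequeue() returns 6 -> [20, 16]
enqueue(27) -> [20, 16, 27]
Final queue (front to back): [20, 16, 27]


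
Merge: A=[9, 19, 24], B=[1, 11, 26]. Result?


Compare heads, take smaller each step.
Merged: [1, 9, 11, 19, 24, 26]


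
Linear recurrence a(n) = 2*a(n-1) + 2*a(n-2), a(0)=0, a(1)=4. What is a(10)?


Build bottom-up:
...a(8)=3584, a(9)=9792, a(10)=2*9792+2*3584=26752


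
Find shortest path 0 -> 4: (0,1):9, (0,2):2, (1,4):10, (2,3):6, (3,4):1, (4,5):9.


Dijkstra from 0:
Distances: {0: 0, 1: 9, 2: 2, 3: 8, 4: 9, 5: 18}
Shortest distance to 4 = 9, path = [0, 2, 3, 4]


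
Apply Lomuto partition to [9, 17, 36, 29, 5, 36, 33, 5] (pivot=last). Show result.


Elements <= 5 go left of pivot.
Result: [5, 5, 36, 29, 9, 36, 33, 17], pivot at index 1


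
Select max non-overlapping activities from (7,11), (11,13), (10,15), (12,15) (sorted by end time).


Greedy: pick earliest-ending, then skip overlaps.
Selected (2 activities): [(7, 11), (11, 13)]


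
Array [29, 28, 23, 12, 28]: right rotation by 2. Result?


Right rotate by 2: [12, 28, 29, 28, 23]


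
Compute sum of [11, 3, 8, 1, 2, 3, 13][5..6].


Prefix sums: [0, 11, 14, 22, 23, 25, 28, 41]
Sum[5..6] = prefix[7] - prefix[5] = 41 - 25 = 16


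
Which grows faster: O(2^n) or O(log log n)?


double-logarithmic grows slower than exponential
O(log log n) is asymptotically smaller; O(2^n) grows faster


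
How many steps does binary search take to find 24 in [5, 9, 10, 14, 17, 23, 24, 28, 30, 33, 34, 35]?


Search for 24:
[0,11] mid=5 arr[5]=23
[6,11] mid=8 arr[8]=30
[6,7] mid=6 arr[6]=24
Total: 3 comparisons


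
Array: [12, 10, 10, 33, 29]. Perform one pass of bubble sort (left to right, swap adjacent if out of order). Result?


After one pass: [10, 10, 12, 29, 33]


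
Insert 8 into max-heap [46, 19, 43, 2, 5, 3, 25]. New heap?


Append 8: [46, 19, 43, 2, 5, 3, 25, 8]
Bubble up: swap idx 7(8) with idx 3(2)
Result: [46, 19, 43, 8, 5, 3, 25, 2]


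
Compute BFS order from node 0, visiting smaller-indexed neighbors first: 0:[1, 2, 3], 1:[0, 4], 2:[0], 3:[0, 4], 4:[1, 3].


BFS queue: start with [0]
Visit order: [0, 1, 2, 3, 4]


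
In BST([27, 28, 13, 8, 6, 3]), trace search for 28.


BST root = 27
Search for 28: compare at each node
Path: [27, 28]


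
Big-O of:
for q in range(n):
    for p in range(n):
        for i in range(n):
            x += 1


Per nesting level: O(n) * O(n) * O(n) = O(n^3)
Complexity: O(n^3)


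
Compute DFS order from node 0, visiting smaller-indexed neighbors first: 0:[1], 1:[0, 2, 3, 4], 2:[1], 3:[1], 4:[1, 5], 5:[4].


DFS stack-based: start with [0]
Visit order: [0, 1, 2, 3, 4, 5]


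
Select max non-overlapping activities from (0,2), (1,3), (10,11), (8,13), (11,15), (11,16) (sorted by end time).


Greedy: pick earliest-ending, then skip overlaps.
Selected (3 activities): [(0, 2), (10, 11), (11, 15)]


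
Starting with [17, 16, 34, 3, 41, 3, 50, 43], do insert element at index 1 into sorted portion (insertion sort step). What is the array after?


After one pass: [16, 17, 34, 3, 41, 3, 50, 43]


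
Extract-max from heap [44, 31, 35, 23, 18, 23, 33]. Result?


Max = 44
Replace root with last, heapify down
Resulting heap: [35, 31, 33, 23, 18, 23]


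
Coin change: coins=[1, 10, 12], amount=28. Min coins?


dp[0]=0; dp[i]=1+min(dp[i-c] for c in coins)
...dp[23]=3, dp[24]=2, dp[25]=3, dp[26]=4, dp[27]=5, dp[28]=6
Minimum coins for 28 = 6


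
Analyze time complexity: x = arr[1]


Analysis: constant-time operation, no loop
Complexity: O(1)


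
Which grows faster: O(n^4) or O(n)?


linear grows slower than quartic
O(n) is asymptotically smaller; O(n^4) grows faster


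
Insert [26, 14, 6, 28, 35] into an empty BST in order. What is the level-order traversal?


Root = 26; build tree by BST insertion.
Level-Order traversal: [26, 14, 28, 6, 35]


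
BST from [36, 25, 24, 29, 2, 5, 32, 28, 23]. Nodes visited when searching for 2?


BST root = 36
Search for 2: compare at each node
Path: [36, 25, 24, 2]


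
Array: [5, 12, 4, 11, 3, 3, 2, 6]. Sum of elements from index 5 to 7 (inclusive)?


Prefix sums: [0, 5, 17, 21, 32, 35, 38, 40, 46]
Sum[5..7] = prefix[8] - prefix[5] = 46 - 35 = 11


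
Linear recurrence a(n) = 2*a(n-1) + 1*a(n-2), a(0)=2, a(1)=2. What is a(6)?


Build bottom-up:
...a(4)=34, a(5)=82, a(6)=2*82+1*34=198


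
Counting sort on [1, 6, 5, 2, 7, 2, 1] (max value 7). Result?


Count array: [0, 2, 2, 0, 0, 1, 1, 1]
Reconstruct: [1, 1, 2, 2, 5, 6, 7]


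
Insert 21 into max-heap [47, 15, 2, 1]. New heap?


Append 21: [47, 15, 2, 1, 21]
Bubble up: swap idx 4(21) with idx 1(15)
Result: [47, 21, 2, 1, 15]


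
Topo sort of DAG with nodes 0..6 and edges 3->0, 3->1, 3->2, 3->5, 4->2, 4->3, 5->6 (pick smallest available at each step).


Kahn's algorithm, process smallest node first
Order: [4, 3, 0, 1, 2, 5, 6]


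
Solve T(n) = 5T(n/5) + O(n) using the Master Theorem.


a=5, b=5, c=1. log_5(5)=1 = c=1. Case 2: O(n^c log n) = O(n log n)
Complexity: O(n log n)


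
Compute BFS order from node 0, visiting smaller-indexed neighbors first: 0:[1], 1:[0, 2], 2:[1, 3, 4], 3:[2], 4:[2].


BFS queue: start with [0]
Visit order: [0, 1, 2, 3, 4]


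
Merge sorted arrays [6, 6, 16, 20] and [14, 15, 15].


Compare heads, take smaller each step.
Merged: [6, 6, 14, 15, 15, 16, 20]


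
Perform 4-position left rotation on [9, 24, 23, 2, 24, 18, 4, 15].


Left rotate by 4: [24, 18, 4, 15, 9, 24, 23, 2]


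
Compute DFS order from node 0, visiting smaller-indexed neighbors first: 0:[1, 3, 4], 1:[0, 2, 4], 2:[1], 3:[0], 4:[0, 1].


DFS stack-based: start with [0]
Visit order: [0, 1, 2, 4, 3]


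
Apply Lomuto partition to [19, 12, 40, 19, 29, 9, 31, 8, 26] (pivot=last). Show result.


Elements <= 26 go left of pivot.
Result: [19, 12, 19, 9, 8, 26, 31, 29, 40], pivot at index 5


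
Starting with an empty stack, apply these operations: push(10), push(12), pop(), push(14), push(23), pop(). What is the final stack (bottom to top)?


push(10) -> [10]
push(12) -> [10, 12]
pop() returns 12 -> [10]
push(14) -> [10, 14]
push(23) -> [10, 14, 23]
pop() returns 23 -> [10, 14]
Final stack (bottom to top): [10, 14]


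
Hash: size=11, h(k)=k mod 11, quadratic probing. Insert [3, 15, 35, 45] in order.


Insertions: 3->slot 3; 15->slot 4; 35->slot 2; 45->slot 1
Table: [None, 45, 35, 3, 15, None, None, None, None, None, None]


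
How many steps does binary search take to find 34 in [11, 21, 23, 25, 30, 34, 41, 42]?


Search for 34:
[0,7] mid=3 arr[3]=25
[4,7] mid=5 arr[5]=34
Total: 2 comparisons


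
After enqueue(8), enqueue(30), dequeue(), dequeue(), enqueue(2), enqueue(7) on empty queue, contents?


enqueue(8) -> [8]
enqueue(30) -> [8, 30]
dequeue() returns 8 -> [30]
dequeue() returns 30 -> []
enqueue(2) -> [2]
enqueue(7) -> [2, 7]
Final queue (front to back): [2, 7]


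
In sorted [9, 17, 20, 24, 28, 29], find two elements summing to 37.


Two pointers: lo=0, hi=5
Found pair: (9, 28) summing to 37


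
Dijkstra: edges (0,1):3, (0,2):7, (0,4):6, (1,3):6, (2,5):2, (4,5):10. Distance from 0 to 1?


Dijkstra from 0:
Distances: {0: 0, 1: 3, 2: 7, 3: 9, 4: 6, 5: 9}
Shortest distance to 1 = 3, path = [0, 1]


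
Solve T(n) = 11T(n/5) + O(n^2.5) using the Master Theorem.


a=11, b=5, c=2.5. log_5(11)=1.490 < c=2.5. Case 3: O(n^c) = O(n^2.500)
Complexity: O(n^2.500)


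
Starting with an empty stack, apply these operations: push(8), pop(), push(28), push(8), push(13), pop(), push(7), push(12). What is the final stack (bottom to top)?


push(8) -> [8]
pop() returns 8 -> []
push(28) -> [28]
push(8) -> [28, 8]
push(13) -> [28, 8, 13]
pop() returns 13 -> [28, 8]
push(7) -> [28, 8, 7]
push(12) -> [28, 8, 7, 12]
Final stack (bottom to top): [28, 8, 7, 12]


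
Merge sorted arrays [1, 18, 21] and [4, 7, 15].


Compare heads, take smaller each step.
Merged: [1, 4, 7, 15, 18, 21]


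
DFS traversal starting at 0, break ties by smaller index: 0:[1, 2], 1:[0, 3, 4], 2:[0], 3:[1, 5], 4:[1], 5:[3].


DFS stack-based: start with [0]
Visit order: [0, 1, 3, 5, 4, 2]


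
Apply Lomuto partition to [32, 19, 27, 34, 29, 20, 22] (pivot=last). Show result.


Elements <= 22 go left of pivot.
Result: [19, 20, 22, 34, 29, 32, 27], pivot at index 2


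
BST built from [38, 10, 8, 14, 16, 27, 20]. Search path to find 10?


BST root = 38
Search for 10: compare at each node
Path: [38, 10]


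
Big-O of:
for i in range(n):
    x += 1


Per nesting level: O(n) = O(n)
Complexity: O(n)


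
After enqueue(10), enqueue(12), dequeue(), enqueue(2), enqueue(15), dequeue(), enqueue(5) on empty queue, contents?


enqueue(10) -> [10]
enqueue(12) -> [10, 12]
dequeue() returns 10 -> [12]
enqueue(2) -> [12, 2]
enqueue(15) -> [12, 2, 15]
dequeue() returns 12 -> [2, 15]
enqueue(5) -> [2, 15, 5]
Final queue (front to back): [2, 15, 5]


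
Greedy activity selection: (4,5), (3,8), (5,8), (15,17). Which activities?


Greedy: pick earliest-ending, then skip overlaps.
Selected (3 activities): [(4, 5), (5, 8), (15, 17)]


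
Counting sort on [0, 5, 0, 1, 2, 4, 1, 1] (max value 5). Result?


Count array: [2, 3, 1, 0, 1, 1]
Reconstruct: [0, 0, 1, 1, 1, 2, 4, 5]


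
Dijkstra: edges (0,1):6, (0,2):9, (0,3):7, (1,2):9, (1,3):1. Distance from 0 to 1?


Dijkstra from 0:
Distances: {0: 0, 1: 6, 2: 9, 3: 7}
Shortest distance to 1 = 6, path = [0, 1]


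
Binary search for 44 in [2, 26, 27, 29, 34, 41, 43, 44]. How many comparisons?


Search for 44:
[0,7] mid=3 arr[3]=29
[4,7] mid=5 arr[5]=41
[6,7] mid=6 arr[6]=43
[7,7] mid=7 arr[7]=44
Total: 4 comparisons


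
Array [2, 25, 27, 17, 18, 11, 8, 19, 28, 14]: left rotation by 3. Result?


Left rotate by 3: [17, 18, 11, 8, 19, 28, 14, 2, 25, 27]


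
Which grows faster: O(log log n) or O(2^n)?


double-logarithmic grows slower than exponential
O(log log n) is asymptotically smaller; O(2^n) grows faster


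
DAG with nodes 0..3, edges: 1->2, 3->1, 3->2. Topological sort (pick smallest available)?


Kahn's algorithm, process smallest node first
Order: [0, 3, 1, 2]


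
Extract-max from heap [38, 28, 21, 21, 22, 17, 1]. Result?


Max = 38
Replace root with last, heapify down
Resulting heap: [28, 22, 21, 21, 1, 17]


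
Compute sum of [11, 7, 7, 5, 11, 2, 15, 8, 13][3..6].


Prefix sums: [0, 11, 18, 25, 30, 41, 43, 58, 66, 79]
Sum[3..6] = prefix[7] - prefix[3] = 58 - 25 = 33


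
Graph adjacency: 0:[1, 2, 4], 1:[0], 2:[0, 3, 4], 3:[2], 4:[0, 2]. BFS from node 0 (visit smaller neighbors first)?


BFS queue: start with [0]
Visit order: [0, 1, 2, 4, 3]


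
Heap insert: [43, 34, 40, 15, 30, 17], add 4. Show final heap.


Append 4: [43, 34, 40, 15, 30, 17, 4]
Bubble up: no swaps needed
Result: [43, 34, 40, 15, 30, 17, 4]


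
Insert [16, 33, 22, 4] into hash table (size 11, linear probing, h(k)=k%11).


Insertions: 16->slot 5; 33->slot 0; 22->slot 1; 4->slot 4
Table: [33, 22, None, None, 4, 16, None, None, None, None, None]


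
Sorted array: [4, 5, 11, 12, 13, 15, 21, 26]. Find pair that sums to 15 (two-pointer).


Two pointers: lo=0, hi=7
Found pair: (4, 11) summing to 15


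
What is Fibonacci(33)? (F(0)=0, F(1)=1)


F(n)=F(n-1)+F(n-2)
...F(31)=1346269, F(32)=2178309, F(33)=3524578


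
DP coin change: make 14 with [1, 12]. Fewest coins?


dp[0]=0; dp[i]=1+min(dp[i-c] for c in coins)
...dp[9]=9, dp[10]=10, dp[11]=11, dp[12]=1, dp[13]=2, dp[14]=3
Minimum coins for 14 = 3


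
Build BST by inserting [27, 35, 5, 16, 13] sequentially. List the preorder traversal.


Root = 27; build tree by BST insertion.
Preorder traversal: [27, 5, 16, 13, 35]


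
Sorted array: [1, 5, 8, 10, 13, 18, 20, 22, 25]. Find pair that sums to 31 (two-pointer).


Two pointers: lo=0, hi=8
Found pair: (13, 18) summing to 31


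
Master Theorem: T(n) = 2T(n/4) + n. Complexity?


a=2, b=4, c=1. log_4(2)=0.5 < c=1. Case 3: O(n^c) = O(n)
Complexity: O(n)


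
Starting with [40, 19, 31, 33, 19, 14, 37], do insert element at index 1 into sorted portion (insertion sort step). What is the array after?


After one pass: [19, 40, 31, 33, 19, 14, 37]


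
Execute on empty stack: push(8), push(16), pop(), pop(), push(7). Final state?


push(8) -> [8]
push(16) -> [8, 16]
pop() returns 16 -> [8]
pop() returns 8 -> []
push(7) -> [7]
Final stack (bottom to top): [7]


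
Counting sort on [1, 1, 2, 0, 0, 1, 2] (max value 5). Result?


Count array: [2, 3, 2, 0, 0, 0]
Reconstruct: [0, 0, 1, 1, 1, 2, 2]


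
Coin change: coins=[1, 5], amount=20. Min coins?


dp[0]=0; dp[i]=1+min(dp[i-c] for c in coins)
...dp[15]=3, dp[16]=4, dp[17]=5, dp[18]=6, dp[19]=7, dp[20]=4
Minimum coins for 20 = 4


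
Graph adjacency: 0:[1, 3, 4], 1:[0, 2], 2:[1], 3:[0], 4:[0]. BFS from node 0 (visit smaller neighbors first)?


BFS queue: start with [0]
Visit order: [0, 1, 3, 4, 2]


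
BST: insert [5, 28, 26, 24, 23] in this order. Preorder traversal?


Root = 5; build tree by BST insertion.
Preorder traversal: [5, 28, 26, 24, 23]


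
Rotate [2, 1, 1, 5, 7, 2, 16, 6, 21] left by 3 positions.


Left rotate by 3: [5, 7, 2, 16, 6, 21, 2, 1, 1]


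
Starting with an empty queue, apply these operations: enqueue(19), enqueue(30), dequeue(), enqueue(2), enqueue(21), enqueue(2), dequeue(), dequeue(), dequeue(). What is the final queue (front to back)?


enqueue(19) -> [19]
enqueue(30) -> [19, 30]
dequeue() returns 19 -> [30]
enqueue(2) -> [30, 2]
enqueue(21) -> [30, 2, 21]
enqueue(2) -> [30, 2, 21, 2]
dequeue() returns 30 -> [2, 21, 2]
dequeue() returns 2 -> [21, 2]
dequeue() returns 21 -> [2]
Final queue (front to back): [2]


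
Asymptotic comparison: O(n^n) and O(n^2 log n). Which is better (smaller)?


n^2 log n grows slower than n^n
O(n^2 log n) is asymptotically smaller; O(n^n) grows faster


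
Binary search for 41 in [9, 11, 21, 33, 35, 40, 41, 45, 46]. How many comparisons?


Search for 41:
[0,8] mid=4 arr[4]=35
[5,8] mid=6 arr[6]=41
Total: 2 comparisons


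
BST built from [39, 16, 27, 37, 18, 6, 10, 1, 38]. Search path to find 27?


BST root = 39
Search for 27: compare at each node
Path: [39, 16, 27]


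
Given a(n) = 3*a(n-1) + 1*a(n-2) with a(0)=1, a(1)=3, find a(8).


Build bottom-up:
...a(6)=1189, a(7)=3927, a(8)=3*3927+1*1189=12970


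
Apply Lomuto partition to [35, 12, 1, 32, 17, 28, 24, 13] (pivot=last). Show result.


Elements <= 13 go left of pivot.
Result: [12, 1, 13, 32, 17, 28, 24, 35], pivot at index 2


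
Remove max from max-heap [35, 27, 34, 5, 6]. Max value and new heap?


Max = 35
Replace root with last, heapify down
Resulting heap: [34, 27, 6, 5]


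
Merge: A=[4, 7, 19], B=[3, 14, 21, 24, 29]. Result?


Compare heads, take smaller each step.
Merged: [3, 4, 7, 14, 19, 21, 24, 29]


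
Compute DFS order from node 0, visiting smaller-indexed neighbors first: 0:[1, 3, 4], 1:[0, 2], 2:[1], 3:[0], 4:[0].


DFS stack-based: start with [0]
Visit order: [0, 1, 2, 3, 4]


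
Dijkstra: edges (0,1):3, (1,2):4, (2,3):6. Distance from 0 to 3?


Dijkstra from 0:
Distances: {0: 0, 1: 3, 2: 7, 3: 13}
Shortest distance to 3 = 13, path = [0, 1, 2, 3]


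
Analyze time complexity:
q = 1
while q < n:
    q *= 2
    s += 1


Per nesting level: O(log n) = O(log n)
Complexity: O(log n)


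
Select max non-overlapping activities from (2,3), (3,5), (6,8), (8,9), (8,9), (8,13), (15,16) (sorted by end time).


Greedy: pick earliest-ending, then skip overlaps.
Selected (5 activities): [(2, 3), (3, 5), (6, 8), (8, 9), (15, 16)]


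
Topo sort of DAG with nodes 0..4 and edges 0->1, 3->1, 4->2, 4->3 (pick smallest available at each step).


Kahn's algorithm, process smallest node first
Order: [0, 4, 2, 3, 1]


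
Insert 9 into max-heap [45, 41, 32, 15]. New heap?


Append 9: [45, 41, 32, 15, 9]
Bubble up: no swaps needed
Result: [45, 41, 32, 15, 9]


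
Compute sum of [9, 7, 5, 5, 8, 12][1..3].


Prefix sums: [0, 9, 16, 21, 26, 34, 46]
Sum[1..3] = prefix[4] - prefix[1] = 26 - 9 = 17


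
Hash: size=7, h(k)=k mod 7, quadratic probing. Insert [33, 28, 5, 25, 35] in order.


Insertions: 33->slot 5; 28->slot 0; 5->slot 6; 25->slot 4; 35->slot 1
Table: [28, 35, None, None, 25, 33, 5]


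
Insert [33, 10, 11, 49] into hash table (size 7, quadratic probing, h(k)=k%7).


Insertions: 33->slot 5; 10->slot 3; 11->slot 4; 49->slot 0
Table: [49, None, None, 10, 11, 33, None]


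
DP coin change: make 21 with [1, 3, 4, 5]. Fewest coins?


dp[0]=0; dp[i]=1+min(dp[i-c] for c in coins)
...dp[16]=4, dp[17]=4, dp[18]=4, dp[19]=4, dp[20]=4, dp[21]=5
Minimum coins for 21 = 5


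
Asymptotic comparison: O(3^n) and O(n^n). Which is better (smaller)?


exponential (base 3) grows slower than n^n
O(3^n) is asymptotically smaller; O(n^n) grows faster


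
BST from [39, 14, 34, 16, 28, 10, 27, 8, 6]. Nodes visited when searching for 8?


BST root = 39
Search for 8: compare at each node
Path: [39, 14, 10, 8]


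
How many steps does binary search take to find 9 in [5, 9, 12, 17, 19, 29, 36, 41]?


Search for 9:
[0,7] mid=3 arr[3]=17
[0,2] mid=1 arr[1]=9
Total: 2 comparisons


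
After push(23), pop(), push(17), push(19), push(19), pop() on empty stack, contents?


push(23) -> [23]
pop() returns 23 -> []
push(17) -> [17]
push(19) -> [17, 19]
push(19) -> [17, 19, 19]
pop() returns 19 -> [17, 19]
Final stack (bottom to top): [17, 19]


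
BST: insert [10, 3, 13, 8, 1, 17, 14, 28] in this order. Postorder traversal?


Root = 10; build tree by BST insertion.
Postorder traversal: [1, 8, 3, 14, 28, 17, 13, 10]


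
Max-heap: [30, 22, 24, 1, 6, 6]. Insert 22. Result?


Append 22: [30, 22, 24, 1, 6, 6, 22]
Bubble up: no swaps needed
Result: [30, 22, 24, 1, 6, 6, 22]


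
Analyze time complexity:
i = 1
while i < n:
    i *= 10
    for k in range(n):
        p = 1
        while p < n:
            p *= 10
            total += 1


Per nesting level: O(log n) * O(n) * O(log n) = O(n (log n)^2)
Complexity: O(n (log n)^2)


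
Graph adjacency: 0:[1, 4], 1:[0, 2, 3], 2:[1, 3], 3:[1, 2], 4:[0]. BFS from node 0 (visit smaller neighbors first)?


BFS queue: start with [0]
Visit order: [0, 1, 4, 2, 3]


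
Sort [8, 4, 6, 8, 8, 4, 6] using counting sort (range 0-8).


Count array: [0, 0, 0, 0, 2, 0, 2, 0, 3]
Reconstruct: [4, 4, 6, 6, 8, 8, 8]


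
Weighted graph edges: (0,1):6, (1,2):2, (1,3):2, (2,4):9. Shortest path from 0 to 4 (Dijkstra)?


Dijkstra from 0:
Distances: {0: 0, 1: 6, 2: 8, 3: 8, 4: 17}
Shortest distance to 4 = 17, path = [0, 1, 2, 4]


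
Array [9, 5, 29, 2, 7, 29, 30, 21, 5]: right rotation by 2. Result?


Right rotate by 2: [21, 5, 9, 5, 29, 2, 7, 29, 30]


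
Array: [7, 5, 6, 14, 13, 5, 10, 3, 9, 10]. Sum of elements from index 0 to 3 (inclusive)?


Prefix sums: [0, 7, 12, 18, 32, 45, 50, 60, 63, 72, 82]
Sum[0..3] = prefix[4] - prefix[0] = 32 - 0 = 32


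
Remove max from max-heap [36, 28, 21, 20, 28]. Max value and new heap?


Max = 36
Replace root with last, heapify down
Resulting heap: [28, 28, 21, 20]


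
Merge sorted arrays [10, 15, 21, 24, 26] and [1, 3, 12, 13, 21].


Compare heads, take smaller each step.
Merged: [1, 3, 10, 12, 13, 15, 21, 21, 24, 26]


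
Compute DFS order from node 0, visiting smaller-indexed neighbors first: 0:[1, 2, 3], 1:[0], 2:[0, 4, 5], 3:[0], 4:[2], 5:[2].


DFS stack-based: start with [0]
Visit order: [0, 1, 2, 4, 5, 3]


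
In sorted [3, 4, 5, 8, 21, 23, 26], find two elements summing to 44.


Two pointers: lo=0, hi=6
Found pair: (21, 23) summing to 44


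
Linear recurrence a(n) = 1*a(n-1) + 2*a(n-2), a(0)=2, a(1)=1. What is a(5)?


Build bottom-up:
...a(3)=7, a(4)=17, a(5)=1*17+2*7=31


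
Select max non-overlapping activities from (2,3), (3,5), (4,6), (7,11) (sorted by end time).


Greedy: pick earliest-ending, then skip overlaps.
Selected (3 activities): [(2, 3), (3, 5), (7, 11)]


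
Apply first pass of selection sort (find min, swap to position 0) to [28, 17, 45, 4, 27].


After one pass: [4, 17, 45, 28, 27]


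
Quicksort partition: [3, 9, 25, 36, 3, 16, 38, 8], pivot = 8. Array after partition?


Elements <= 8 go left of pivot.
Result: [3, 3, 8, 36, 9, 16, 38, 25], pivot at index 2


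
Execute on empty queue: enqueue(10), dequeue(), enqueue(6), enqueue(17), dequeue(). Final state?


enqueue(10) -> [10]
dequeue() returns 10 -> []
enqueue(6) -> [6]
enqueue(17) -> [6, 17]
dequeue() returns 6 -> [17]
Final queue (front to back): [17]


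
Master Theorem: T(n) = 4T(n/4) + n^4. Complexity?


a=4, b=4, c=4. log_4(4)=1 < c=4. Case 3: O(n^c) = O(n^4)
Complexity: O(n^4)


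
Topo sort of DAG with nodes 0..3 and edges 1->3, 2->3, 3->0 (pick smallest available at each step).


Kahn's algorithm, process smallest node first
Order: [1, 2, 3, 0]


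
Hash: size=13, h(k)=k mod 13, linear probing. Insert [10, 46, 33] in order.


Insertions: 10->slot 10; 46->slot 7; 33->slot 8
Table: [None, None, None, None, None, None, None, 46, 33, None, 10, None, None]


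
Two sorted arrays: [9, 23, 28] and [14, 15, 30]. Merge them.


Compare heads, take smaller each step.
Merged: [9, 14, 15, 23, 28, 30]


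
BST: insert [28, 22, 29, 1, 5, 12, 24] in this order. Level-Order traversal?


Root = 28; build tree by BST insertion.
Level-Order traversal: [28, 22, 29, 1, 24, 5, 12]


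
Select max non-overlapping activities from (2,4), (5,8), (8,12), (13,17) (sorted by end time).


Greedy: pick earliest-ending, then skip overlaps.
Selected (4 activities): [(2, 4), (5, 8), (8, 12), (13, 17)]


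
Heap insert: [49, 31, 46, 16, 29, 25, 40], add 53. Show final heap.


Append 53: [49, 31, 46, 16, 29, 25, 40, 53]
Bubble up: swap idx 7(53) with idx 3(16); swap idx 3(53) with idx 1(31); swap idx 1(53) with idx 0(49)
Result: [53, 49, 46, 31, 29, 25, 40, 16]


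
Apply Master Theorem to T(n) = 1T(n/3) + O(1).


a=1, b=3, c=0. log_3(1)=0 = c=0. Case 2: O(n^c log n) = O(log n)
Complexity: O(log n)


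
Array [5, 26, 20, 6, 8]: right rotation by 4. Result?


Right rotate by 4: [26, 20, 6, 8, 5]


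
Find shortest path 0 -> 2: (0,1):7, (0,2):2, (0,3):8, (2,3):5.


Dijkstra from 0:
Distances: {0: 0, 1: 7, 2: 2, 3: 7}
Shortest distance to 2 = 2, path = [0, 2]


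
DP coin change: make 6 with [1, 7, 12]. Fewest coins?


dp[0]=0; dp[i]=1+min(dp[i-c] for c in coins)
...dp[1]=1, dp[2]=2, dp[3]=3, dp[4]=4, dp[5]=5, dp[6]=6
Minimum coins for 6 = 6


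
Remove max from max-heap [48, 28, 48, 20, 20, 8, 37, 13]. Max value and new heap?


Max = 48
Replace root with last, heapify down
Resulting heap: [48, 28, 37, 20, 20, 8, 13]


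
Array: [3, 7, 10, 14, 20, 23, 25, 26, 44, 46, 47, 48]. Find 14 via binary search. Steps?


Search for 14:
[0,11] mid=5 arr[5]=23
[0,4] mid=2 arr[2]=10
[3,4] mid=3 arr[3]=14
Total: 3 comparisons


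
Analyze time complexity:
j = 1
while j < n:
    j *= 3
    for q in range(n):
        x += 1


Per nesting level: O(log n) * O(n) = O(n log n)
Complexity: O(n log n)


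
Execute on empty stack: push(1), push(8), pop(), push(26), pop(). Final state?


push(1) -> [1]
push(8) -> [1, 8]
pop() returns 8 -> [1]
push(26) -> [1, 26]
pop() returns 26 -> [1]
Final stack (bottom to top): [1]


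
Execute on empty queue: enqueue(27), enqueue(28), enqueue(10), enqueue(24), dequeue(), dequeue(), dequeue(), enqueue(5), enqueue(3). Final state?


enqueue(27) -> [27]
enqueue(28) -> [27, 28]
enqueue(10) -> [27, 28, 10]
enqueue(24) -> [27, 28, 10, 24]
dequeue() returns 27 -> [28, 10, 24]
dequeue() returns 28 -> [10, 24]
dequeue() returns 10 -> [24]
enqueue(5) -> [24, 5]
enqueue(3) -> [24, 5, 3]
Final queue (front to back): [24, 5, 3]


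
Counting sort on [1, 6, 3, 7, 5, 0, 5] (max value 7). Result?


Count array: [1, 1, 0, 1, 0, 2, 1, 1]
Reconstruct: [0, 1, 3, 5, 5, 6, 7]


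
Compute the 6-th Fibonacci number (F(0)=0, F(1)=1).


F(n)=F(n-1)+F(n-2)
...F(4)=3, F(5)=5, F(6)=8


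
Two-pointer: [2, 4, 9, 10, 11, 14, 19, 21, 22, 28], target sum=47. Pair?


Two pointers: lo=0, hi=9
Found pair: (19, 28) summing to 47


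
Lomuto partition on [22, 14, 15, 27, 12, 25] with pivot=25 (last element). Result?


Elements <= 25 go left of pivot.
Result: [22, 14, 15, 12, 25, 27], pivot at index 4


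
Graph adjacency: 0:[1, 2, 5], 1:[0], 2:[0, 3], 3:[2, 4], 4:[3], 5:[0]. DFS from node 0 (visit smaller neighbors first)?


DFS stack-based: start with [0]
Visit order: [0, 1, 2, 3, 4, 5]


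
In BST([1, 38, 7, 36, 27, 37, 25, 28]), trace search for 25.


BST root = 1
Search for 25: compare at each node
Path: [1, 38, 7, 36, 27, 25]


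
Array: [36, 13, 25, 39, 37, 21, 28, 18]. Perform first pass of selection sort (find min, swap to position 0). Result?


After one pass: [13, 36, 25, 39, 37, 21, 28, 18]


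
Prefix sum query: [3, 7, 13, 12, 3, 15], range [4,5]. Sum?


Prefix sums: [0, 3, 10, 23, 35, 38, 53]
Sum[4..5] = prefix[6] - prefix[4] = 53 - 35 = 18


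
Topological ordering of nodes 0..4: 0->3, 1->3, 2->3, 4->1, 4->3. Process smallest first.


Kahn's algorithm, process smallest node first
Order: [0, 2, 4, 1, 3]


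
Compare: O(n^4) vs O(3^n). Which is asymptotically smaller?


quartic grows slower than exponential (base 3)
O(n^4) is asymptotically smaller; O(3^n) grows faster


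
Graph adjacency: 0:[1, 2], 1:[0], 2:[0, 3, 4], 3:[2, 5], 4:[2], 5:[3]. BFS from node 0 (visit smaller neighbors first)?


BFS queue: start with [0]
Visit order: [0, 1, 2, 3, 4, 5]


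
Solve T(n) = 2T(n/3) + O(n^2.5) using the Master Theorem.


a=2, b=3, c=2.5. log_3(2)=0.631 < c=2.5. Case 3: O(n^c) = O(n^2.500)
Complexity: O(n^2.500)


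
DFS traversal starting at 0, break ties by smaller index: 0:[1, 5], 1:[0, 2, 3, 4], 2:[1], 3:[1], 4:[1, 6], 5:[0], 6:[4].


DFS stack-based: start with [0]
Visit order: [0, 1, 2, 3, 4, 6, 5]


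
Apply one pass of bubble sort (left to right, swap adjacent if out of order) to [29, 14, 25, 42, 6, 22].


After one pass: [14, 25, 29, 6, 22, 42]


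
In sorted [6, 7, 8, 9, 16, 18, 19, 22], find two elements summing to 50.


Two pointers: lo=0, hi=7
No pair sums to 50


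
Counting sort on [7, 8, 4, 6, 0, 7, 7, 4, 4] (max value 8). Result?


Count array: [1, 0, 0, 0, 3, 0, 1, 3, 1]
Reconstruct: [0, 4, 4, 4, 6, 7, 7, 7, 8]


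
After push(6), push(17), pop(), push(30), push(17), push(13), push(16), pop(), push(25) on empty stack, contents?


push(6) -> [6]
push(17) -> [6, 17]
pop() returns 17 -> [6]
push(30) -> [6, 30]
push(17) -> [6, 30, 17]
push(13) -> [6, 30, 17, 13]
push(16) -> [6, 30, 17, 13, 16]
pop() returns 16 -> [6, 30, 17, 13]
push(25) -> [6, 30, 17, 13, 25]
Final stack (bottom to top): [6, 30, 17, 13, 25]


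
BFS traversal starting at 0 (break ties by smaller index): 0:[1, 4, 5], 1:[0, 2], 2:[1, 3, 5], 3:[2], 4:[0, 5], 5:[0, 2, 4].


BFS queue: start with [0]
Visit order: [0, 1, 4, 5, 2, 3]


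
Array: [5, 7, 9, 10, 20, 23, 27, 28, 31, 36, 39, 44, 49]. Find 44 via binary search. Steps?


Search for 44:
[0,12] mid=6 arr[6]=27
[7,12] mid=9 arr[9]=36
[10,12] mid=11 arr[11]=44
Total: 3 comparisons


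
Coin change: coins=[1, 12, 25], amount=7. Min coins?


dp[0]=0; dp[i]=1+min(dp[i-c] for c in coins)
...dp[2]=2, dp[3]=3, dp[4]=4, dp[5]=5, dp[6]=6, dp[7]=7
Minimum coins for 7 = 7


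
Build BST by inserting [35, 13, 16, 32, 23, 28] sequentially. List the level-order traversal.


Root = 35; build tree by BST insertion.
Level-Order traversal: [35, 13, 16, 32, 23, 28]


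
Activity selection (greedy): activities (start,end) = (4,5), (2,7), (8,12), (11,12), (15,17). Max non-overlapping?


Greedy: pick earliest-ending, then skip overlaps.
Selected (3 activities): [(4, 5), (8, 12), (15, 17)]


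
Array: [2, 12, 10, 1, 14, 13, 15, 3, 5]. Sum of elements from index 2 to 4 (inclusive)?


Prefix sums: [0, 2, 14, 24, 25, 39, 52, 67, 70, 75]
Sum[2..4] = prefix[5] - prefix[2] = 39 - 14 = 25


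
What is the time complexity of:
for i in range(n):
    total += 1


Per nesting level: O(n) = O(n)
Complexity: O(n)


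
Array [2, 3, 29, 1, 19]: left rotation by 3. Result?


Left rotate by 3: [1, 19, 2, 3, 29]


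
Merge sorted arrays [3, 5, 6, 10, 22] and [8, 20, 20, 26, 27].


Compare heads, take smaller each step.
Merged: [3, 5, 6, 8, 10, 20, 20, 22, 26, 27]


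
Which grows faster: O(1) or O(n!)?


constant grows slower than factorial
O(1) is asymptotically smaller; O(n!) grows faster


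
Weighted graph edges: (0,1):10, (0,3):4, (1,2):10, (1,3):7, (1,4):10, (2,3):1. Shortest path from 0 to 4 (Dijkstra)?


Dijkstra from 0:
Distances: {0: 0, 1: 10, 2: 5, 3: 4, 4: 20}
Shortest distance to 4 = 20, path = [0, 1, 4]


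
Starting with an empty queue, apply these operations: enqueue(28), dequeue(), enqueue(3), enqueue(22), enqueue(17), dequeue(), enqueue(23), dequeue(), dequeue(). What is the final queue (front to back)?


enqueue(28) -> [28]
dequeue() returns 28 -> []
enqueue(3) -> [3]
enqueue(22) -> [3, 22]
enqueue(17) -> [3, 22, 17]
dequeue() returns 3 -> [22, 17]
enqueue(23) -> [22, 17, 23]
dequeue() returns 22 -> [17, 23]
dequeue() returns 17 -> [23]
Final queue (front to back): [23]


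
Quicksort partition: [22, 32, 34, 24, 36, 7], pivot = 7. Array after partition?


Elements <= 7 go left of pivot.
Result: [7, 32, 34, 24, 36, 22], pivot at index 0


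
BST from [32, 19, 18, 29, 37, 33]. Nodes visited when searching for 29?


BST root = 32
Search for 29: compare at each node
Path: [32, 19, 29]


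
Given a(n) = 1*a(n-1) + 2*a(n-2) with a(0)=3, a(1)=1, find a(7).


Build bottom-up:
...a(5)=41, a(6)=87, a(7)=1*87+2*41=169


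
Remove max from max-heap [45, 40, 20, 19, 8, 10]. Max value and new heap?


Max = 45
Replace root with last, heapify down
Resulting heap: [40, 19, 20, 10, 8]


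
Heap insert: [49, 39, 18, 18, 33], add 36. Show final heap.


Append 36: [49, 39, 18, 18, 33, 36]
Bubble up: swap idx 5(36) with idx 2(18)
Result: [49, 39, 36, 18, 33, 18]


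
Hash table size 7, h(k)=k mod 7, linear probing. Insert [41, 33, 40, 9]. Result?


Insertions: 41->slot 6; 33->slot 5; 40->slot 0; 9->slot 2
Table: [40, None, 9, None, None, 33, 41]


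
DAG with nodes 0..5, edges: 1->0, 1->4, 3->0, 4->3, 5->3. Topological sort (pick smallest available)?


Kahn's algorithm, process smallest node first
Order: [1, 2, 4, 5, 3, 0]


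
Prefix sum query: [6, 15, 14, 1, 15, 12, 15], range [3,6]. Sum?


Prefix sums: [0, 6, 21, 35, 36, 51, 63, 78]
Sum[3..6] = prefix[7] - prefix[3] = 78 - 35 = 43


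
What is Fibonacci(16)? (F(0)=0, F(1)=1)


F(n)=F(n-1)+F(n-2)
...F(14)=377, F(15)=610, F(16)=987


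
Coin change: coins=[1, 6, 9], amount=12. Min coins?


dp[0]=0; dp[i]=1+min(dp[i-c] for c in coins)
...dp[7]=2, dp[8]=3, dp[9]=1, dp[10]=2, dp[11]=3, dp[12]=2
Minimum coins for 12 = 2


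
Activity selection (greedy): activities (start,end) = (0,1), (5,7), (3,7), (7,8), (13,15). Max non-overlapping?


Greedy: pick earliest-ending, then skip overlaps.
Selected (4 activities): [(0, 1), (5, 7), (7, 8), (13, 15)]


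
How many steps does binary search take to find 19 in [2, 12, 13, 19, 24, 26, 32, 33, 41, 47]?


Search for 19:
[0,9] mid=4 arr[4]=24
[0,3] mid=1 arr[1]=12
[2,3] mid=2 arr[2]=13
[3,3] mid=3 arr[3]=19
Total: 4 comparisons


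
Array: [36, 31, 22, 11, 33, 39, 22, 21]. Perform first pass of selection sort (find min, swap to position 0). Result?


After one pass: [11, 31, 22, 36, 33, 39, 22, 21]


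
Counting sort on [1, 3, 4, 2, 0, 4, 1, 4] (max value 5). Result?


Count array: [1, 2, 1, 1, 3, 0]
Reconstruct: [0, 1, 1, 2, 3, 4, 4, 4]


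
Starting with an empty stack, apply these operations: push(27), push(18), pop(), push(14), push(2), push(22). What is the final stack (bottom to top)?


push(27) -> [27]
push(18) -> [27, 18]
pop() returns 18 -> [27]
push(14) -> [27, 14]
push(2) -> [27, 14, 2]
push(22) -> [27, 14, 2, 22]
Final stack (bottom to top): [27, 14, 2, 22]


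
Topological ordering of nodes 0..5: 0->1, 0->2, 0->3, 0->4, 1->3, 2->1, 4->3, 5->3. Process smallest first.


Kahn's algorithm, process smallest node first
Order: [0, 2, 1, 4, 5, 3]


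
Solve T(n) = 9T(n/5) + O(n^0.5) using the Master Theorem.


a=9, b=5, c=0.5. log_5(9)=1.365 > c=0.5. Case 1: O(n^log_b(a)) = O(n^1.365)
Complexity: O(n^1.365)
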